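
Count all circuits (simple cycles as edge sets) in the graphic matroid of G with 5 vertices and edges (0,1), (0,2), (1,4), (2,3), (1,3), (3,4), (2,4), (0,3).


A circuit in a graphic matroid = edge set of a simple cycle.
G has 5 vertices and 8 edges.
Enumerating all minimal edge subsets forming cycles...
Total circuits found: 13.

13


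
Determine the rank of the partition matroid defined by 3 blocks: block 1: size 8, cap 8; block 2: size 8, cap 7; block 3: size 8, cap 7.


Rank of a partition matroid = sum of min(|Si|, ci) for each block.
= min(8,8) + min(8,7) + min(8,7)
= 8 + 7 + 7
= 22.

22


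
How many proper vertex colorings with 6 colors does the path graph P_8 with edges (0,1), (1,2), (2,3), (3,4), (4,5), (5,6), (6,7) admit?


P(P_8, k) = k * (k-1)^(7).
P(6) = 6 * 5^7 = 6 * 78125 = 468750.

468750


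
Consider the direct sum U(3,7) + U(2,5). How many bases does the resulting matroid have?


Bases of a direct sum M1 + M2: |B| = |B(M1)| * |B(M2)|.
|B(U(3,7))| = C(7,3) = 35.
|B(U(2,5))| = C(5,2) = 10.
Total bases = 35 * 10 = 350.

350


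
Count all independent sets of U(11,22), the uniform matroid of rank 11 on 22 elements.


Independent sets of U(11,22) are all subsets of size <= 11.
Count = C(22,0) + C(22,1) + C(22,2) + C(22,3) + C(22,4) + C(22,5) + C(22,6) + C(22,7) + C(22,8) + C(22,9) + C(22,10) + C(22,11)
     = 1 + 22 + 231 + 1540 + 7315 + 26334 + 74613 + 170544 + 319770 + 497420 + 646646 + 705432
     = 2449868.

2449868


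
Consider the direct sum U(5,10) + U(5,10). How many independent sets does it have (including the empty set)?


For a direct sum, |I(M1+M2)| = |I(M1)| * |I(M2)|.
|I(U(5,10))| = sum C(10,k) for k=0..5 = 638.
|I(U(5,10))| = sum C(10,k) for k=0..5 = 638.
Total = 638 * 638 = 407044.

407044


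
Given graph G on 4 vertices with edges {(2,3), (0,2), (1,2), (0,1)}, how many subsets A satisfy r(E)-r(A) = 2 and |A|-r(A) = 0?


R(x,y) = sum over A in 2^E of x^(r(E)-r(A)) * y^(|A|-r(A)).
G has 4 vertices, 4 edges. r(E) = 3.
Enumerate all 2^4 = 16 subsets.
Count subsets with r(E)-r(A)=2 and |A|-r(A)=0: 4.

4


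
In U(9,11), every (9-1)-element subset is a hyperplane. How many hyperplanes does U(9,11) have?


Hyperplanes of U(9,11) are flats of rank 8.
In a uniform matroid, these are exactly the (8)-element subsets.
Count = (11 choose 8) = 165.

165


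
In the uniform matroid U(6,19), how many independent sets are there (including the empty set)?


Independent sets of U(6,19) are all subsets of size <= 6.
Count = (19 choose 0) + (19 choose 1) + (19 choose 2) + (19 choose 3) + (19 choose 4) + (19 choose 5) + (19 choose 6)
     = 1 + 19 + 171 + 969 + 3876 + 11628 + 27132
     = 43796.

43796


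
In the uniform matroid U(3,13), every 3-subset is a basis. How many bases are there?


Bases of U(3,13) are all 3-element subsets of the 13-element ground set.
Number of bases = C(13,3).
C(13,3) = (13 * 12 * 11) / (1 * 2 * 3) = 286.

286


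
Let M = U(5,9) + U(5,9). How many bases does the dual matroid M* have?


(M1+M2)* = M1* + M2*.
M1* = U(4,9), bases: C(9,4) = 126.
M2* = U(4,9), bases: C(9,4) = 126.
|B(M*)| = 126 * 126 = 15876.

15876


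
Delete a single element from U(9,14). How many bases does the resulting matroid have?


Deleting e from U(9,14) gives U(9,13) since n > r.
Bases of U(9,13) = (13 choose 9) = 715.

715


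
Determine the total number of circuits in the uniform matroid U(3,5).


In U(3,5), circuits are the (4)-element subsets.
Any set of 4 elements is dependent, and removing any one element gives
an independent set of size 3, so it is a minimal dependent set.
Number of circuits = C(5,4) = 5! / (4! * 1!) = 5.

5


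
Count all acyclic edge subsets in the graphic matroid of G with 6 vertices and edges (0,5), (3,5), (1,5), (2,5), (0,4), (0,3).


An independent set in a graphic matroid is an acyclic edge subset.
G has 6 vertices and 6 edges.
Enumerate all 2^6 = 64 subsets, checking for acyclicity.
Total independent sets = 56.

56


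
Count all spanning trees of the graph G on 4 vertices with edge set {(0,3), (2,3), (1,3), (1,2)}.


By Kirchhoff's matrix tree theorem, the number of spanning trees equals
the determinant of any cofactor of the Laplacian matrix L.
G has 4 vertices and 4 edges.
Computing the (3 x 3) cofactor determinant gives 3.

3


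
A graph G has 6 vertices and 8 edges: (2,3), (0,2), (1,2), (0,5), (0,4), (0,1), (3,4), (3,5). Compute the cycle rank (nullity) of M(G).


Cycle rank (nullity) = |E| - r(M) = |E| - (|V| - c).
|E| = 8, |V| = 6, c = 1.
Nullity = 8 - (6 - 1) = 8 - 5 = 3.

3


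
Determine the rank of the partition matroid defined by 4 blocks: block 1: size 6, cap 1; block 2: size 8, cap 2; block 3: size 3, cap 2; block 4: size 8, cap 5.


Rank of a partition matroid = sum of min(|Si|, ci) for each block.
= min(6,1) + min(8,2) + min(3,2) + min(8,5)
= 1 + 2 + 2 + 5
= 10.

10


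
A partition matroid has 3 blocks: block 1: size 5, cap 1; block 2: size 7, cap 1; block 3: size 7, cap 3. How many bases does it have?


A basis picks exactly ci elements from block i.
Number of bases = product of C(|Si|, ci).
= C(5,1) * C(7,1) * C(7,3)
= 5 * 7 * 35
= 1225.

1225


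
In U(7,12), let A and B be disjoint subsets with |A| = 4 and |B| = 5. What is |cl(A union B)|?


|A union B| = 4 + 5 = 9 (disjoint).
In U(7,12), cl(S) = S if |S| < 7, else cl(S) = E.
Since 9 >= 7, cl(A union B) = E.
|cl(A union B)| = 12.

12


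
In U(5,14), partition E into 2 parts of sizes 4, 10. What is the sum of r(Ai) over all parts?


r(Ai) = min(|Ai|, 5) for each part.
Sum = min(4,5) + min(10,5)
    = 4 + 5
    = 9.

9


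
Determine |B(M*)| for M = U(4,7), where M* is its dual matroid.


The dual of U(r,n) is U(n-r, n) = U(3,7).
Bases of U(3,7) are all (3)-element subsets.
|B(M*)| = C(7,3) = (7 * 6 * 5) / (1 * 2 * 3) = 35.

35


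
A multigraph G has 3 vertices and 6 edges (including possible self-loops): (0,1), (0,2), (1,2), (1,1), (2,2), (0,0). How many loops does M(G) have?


In a graphic matroid, a loop is a self-loop edge (u,u) with rank 0.
Examining all 6 edges for self-loops...
Self-loops found: (1,1), (2,2), (0,0)
Number of loops = 3.

3


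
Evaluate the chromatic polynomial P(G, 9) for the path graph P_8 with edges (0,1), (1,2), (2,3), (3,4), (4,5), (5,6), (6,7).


P(P_8, k) = k * (k-1)^(7).
P(9) = 9 * 8^7 = 9 * 2097152 = 18874368.

18874368


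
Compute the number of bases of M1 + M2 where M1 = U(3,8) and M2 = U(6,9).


Bases of a direct sum M1 + M2: |B| = |B(M1)| * |B(M2)|.
|B(U(3,8))| = C(8,3) = 56.
|B(U(6,9))| = C(9,6) = 84.
Total bases = 56 * 84 = 4704.

4704


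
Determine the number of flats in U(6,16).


Flats of U(6,16): every subset of size < 6 is a flat, plus E itself.
Count = C(16,0) + C(16,1) + C(16,2) + C(16,3) + C(16,4) + C(16,5) + 1
     = 1 + 16 + 120 + 560 + 1820 + 4368 + 1
     = 6886.

6886


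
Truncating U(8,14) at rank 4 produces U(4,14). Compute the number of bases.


Truncating U(8,14) to rank 4 gives U(4,14).
Bases of U(4,14) are all 4-element subsets of 14 elements.
Number of bases = C(14,4) = 14! / (4! * 10!) = 1001.

1001


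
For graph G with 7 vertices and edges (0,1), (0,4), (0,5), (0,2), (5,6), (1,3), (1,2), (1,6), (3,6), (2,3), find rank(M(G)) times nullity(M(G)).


r(M) = |V| - c = 7 - 1 = 6.
nullity = |E| - r(M) = 10 - 6 = 4.
Product = 6 * 4 = 24.

24


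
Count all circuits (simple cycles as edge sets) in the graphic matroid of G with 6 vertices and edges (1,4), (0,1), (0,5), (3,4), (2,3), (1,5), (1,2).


A circuit in a graphic matroid = edge set of a simple cycle.
G has 6 vertices and 7 edges.
Enumerating all minimal edge subsets forming cycles...
Total circuits found: 2.

2


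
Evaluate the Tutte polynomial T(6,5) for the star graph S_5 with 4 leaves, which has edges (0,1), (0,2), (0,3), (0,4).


A star on 5 vertices is a tree with 4 edges.
T(x,y) = x^(4) for any tree.
T(6,5) = 6^4 = 1296.

1296


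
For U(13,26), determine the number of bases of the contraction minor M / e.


Contracting e from U(13,26) gives U(12,25).
Bases of U(12,25) = C(25,12) = 25! / (12! * 13!) = 5200300.

5200300


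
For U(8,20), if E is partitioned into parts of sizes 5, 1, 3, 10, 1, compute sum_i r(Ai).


r(Ai) = min(|Ai|, 8) for each part.
Sum = min(5,8) + min(1,8) + min(3,8) + min(10,8) + min(1,8)
    = 5 + 1 + 3 + 8 + 1
    = 18.

18


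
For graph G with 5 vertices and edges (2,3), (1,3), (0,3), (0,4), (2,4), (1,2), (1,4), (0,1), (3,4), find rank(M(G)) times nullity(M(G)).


r(M) = |V| - c = 5 - 1 = 4.
nullity = |E| - r(M) = 9 - 4 = 5.
Product = 4 * 5 = 20.

20


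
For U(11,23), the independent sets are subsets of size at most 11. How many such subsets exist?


Independent sets of U(11,23) are all subsets of size <= 11.
Count = C(23,0) + C(23,1) + C(23,2) + C(23,3) + C(23,4) + C(23,5) + C(23,6) + C(23,7) + C(23,8) + C(23,9) + C(23,10) + C(23,11)
     = 1 + 23 + 253 + 1771 + 8855 + 33649 + 100947 + 245157 + 490314 + 817190 + 1144066 + 1352078
     = 4194304.

4194304


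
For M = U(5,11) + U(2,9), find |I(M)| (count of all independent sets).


For a direct sum, |I(M1+M2)| = |I(M1)| * |I(M2)|.
|I(U(5,11))| = sum C(11,k) for k=0..5 = 1024.
|I(U(2,9))| = sum C(9,k) for k=0..2 = 46.
Total = 1024 * 46 = 47104.

47104


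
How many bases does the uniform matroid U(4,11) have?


Bases of U(4,11) are all 4-element subsets of the 11-element ground set.
Number of bases = C(11,4).
C(11,4) = 11! / (4! * 7!) = 330.

330


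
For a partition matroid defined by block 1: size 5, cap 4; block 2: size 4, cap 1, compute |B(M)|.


A basis picks exactly ci elements from block i.
Number of bases = product of C(|Si|, ci).
= C(5,4) * C(4,1)
= 5 * 4
= 20.

20


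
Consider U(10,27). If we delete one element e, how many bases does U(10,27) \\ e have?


Deleting e from U(10,27) gives U(10,26) since n > r.
Bases of U(10,26) = C(26,10) = 26! / (10! * 16!) = 5311735.

5311735


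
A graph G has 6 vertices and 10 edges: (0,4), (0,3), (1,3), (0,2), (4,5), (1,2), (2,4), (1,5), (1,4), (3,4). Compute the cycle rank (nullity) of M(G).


Cycle rank (nullity) = |E| - r(M) = |E| - (|V| - c).
|E| = 10, |V| = 6, c = 1.
Nullity = 10 - (6 - 1) = 10 - 5 = 5.

5


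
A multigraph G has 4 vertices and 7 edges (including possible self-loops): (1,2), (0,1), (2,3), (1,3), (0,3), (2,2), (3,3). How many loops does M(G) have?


In a graphic matroid, a loop is a self-loop edge (u,u) with rank 0.
Examining all 7 edges for self-loops...
Self-loops found: (2,2), (3,3)
Number of loops = 2.

2


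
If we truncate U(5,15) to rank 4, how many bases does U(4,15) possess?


Truncating U(5,15) to rank 4 gives U(4,15).
Bases of U(4,15) are all 4-element subsets of 15 elements.
Number of bases = (15 choose 4) = 1365.

1365


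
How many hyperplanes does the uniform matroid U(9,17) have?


Hyperplanes of U(9,17) are flats of rank 8.
In a uniform matroid, these are exactly the (8)-element subsets.
Count = (17 choose 8) = 24310.

24310


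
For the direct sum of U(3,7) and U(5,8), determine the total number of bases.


Bases of a direct sum M1 + M2: |B| = |B(M1)| * |B(M2)|.
|B(U(3,7))| = C(7,3) = 35.
|B(U(5,8))| = C(8,5) = 56.
Total bases = 35 * 56 = 1960.

1960


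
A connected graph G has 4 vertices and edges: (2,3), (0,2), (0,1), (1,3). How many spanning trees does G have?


By Kirchhoff's matrix tree theorem, the number of spanning trees equals
the determinant of any cofactor of the Laplacian matrix L.
G has 4 vertices and 4 edges.
Computing the (3 x 3) cofactor determinant gives 4.

4


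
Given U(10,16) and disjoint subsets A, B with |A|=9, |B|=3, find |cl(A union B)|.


|A union B| = 9 + 3 = 12 (disjoint).
In U(10,16), cl(S) = S if |S| < 10, else cl(S) = E.
Since 12 >= 10, cl(A union B) = E.
|cl(A union B)| = 16.

16


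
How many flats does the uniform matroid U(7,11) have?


Flats of U(7,11): every subset of size < 7 is a flat, plus E itself.
Count = C(11,0) + C(11,1) + C(11,2) + C(11,3) + C(11,4) + C(11,5) + C(11,6) + 1
     = 1 + 11 + 55 + 165 + 330 + 462 + 462 + 1
     = 1487.

1487


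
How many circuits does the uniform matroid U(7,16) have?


In U(7,16), circuits are the (8)-element subsets.
Any set of 8 elements is dependent, and removing any one element gives
an independent set of size 7, so it is a minimal dependent set.
Number of circuits = (16 choose 8) = 12870.

12870


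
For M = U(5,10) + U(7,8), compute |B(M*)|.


(M1+M2)* = M1* + M2*.
M1* = U(5,10), bases: C(10,5) = 252.
M2* = U(1,8), bases: C(8,1) = 8.
|B(M*)| = 252 * 8 = 2016.

2016


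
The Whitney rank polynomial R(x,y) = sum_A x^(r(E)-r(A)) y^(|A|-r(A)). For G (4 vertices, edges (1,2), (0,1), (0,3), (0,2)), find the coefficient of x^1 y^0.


R(x,y) = sum over A in 2^E of x^(r(E)-r(A)) * y^(|A|-r(A)).
G has 4 vertices, 4 edges. r(E) = 3.
Enumerate all 2^4 = 16 subsets.
Count subsets with r(E)-r(A)=1 and |A|-r(A)=0: 6.

6


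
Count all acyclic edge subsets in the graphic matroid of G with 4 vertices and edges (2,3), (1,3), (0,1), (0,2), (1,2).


An independent set in a graphic matroid is an acyclic edge subset.
G has 4 vertices and 5 edges.
Enumerate all 2^5 = 32 subsets, checking for acyclicity.
Total independent sets = 24.

24


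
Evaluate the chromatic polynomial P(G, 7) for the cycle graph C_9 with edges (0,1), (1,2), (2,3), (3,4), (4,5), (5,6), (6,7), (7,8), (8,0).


P(C_9, k) = (k-1)^9 + (-1)^9*(k-1).
P(7) = (6)^9 - 6
= 10077696 - 6 = 10077690.

10077690


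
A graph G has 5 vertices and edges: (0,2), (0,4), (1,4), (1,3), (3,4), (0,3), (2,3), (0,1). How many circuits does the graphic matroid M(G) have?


A circuit in a graphic matroid = edge set of a simple cycle.
G has 5 vertices and 8 edges.
Enumerating all minimal edge subsets forming cycles...
Total circuits found: 12.

12


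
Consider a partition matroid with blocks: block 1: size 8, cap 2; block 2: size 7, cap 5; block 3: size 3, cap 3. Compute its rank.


Rank of a partition matroid = sum of min(|Si|, ci) for each block.
= min(8,2) + min(7,5) + min(3,3)
= 2 + 5 + 3
= 10.

10


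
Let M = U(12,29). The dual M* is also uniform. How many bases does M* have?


The dual of U(r,n) is U(n-r, n) = U(17,29).
Bases of U(17,29) are all (17)-element subsets.
|B(M*)| = (29 choose 17) = 51895935.

51895935


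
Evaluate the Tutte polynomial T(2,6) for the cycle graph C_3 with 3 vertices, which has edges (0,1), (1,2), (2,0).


T(C_3; x,y) = x + x^2 + ... + x^(2) + y.
T(2,6) = 2^1 + 2^2 + 6
= 2 + 4 + 6
= 12.

12


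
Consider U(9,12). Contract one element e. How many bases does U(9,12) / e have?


Contracting e from U(9,12) gives U(8,11).
Bases of U(8,11) = C(11,8) = 11! / (8! * 3!) = 165.

165


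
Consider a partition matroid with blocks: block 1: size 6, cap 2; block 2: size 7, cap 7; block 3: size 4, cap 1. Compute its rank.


Rank of a partition matroid = sum of min(|Si|, ci) for each block.
= min(6,2) + min(7,7) + min(4,1)
= 2 + 7 + 1
= 10.

10


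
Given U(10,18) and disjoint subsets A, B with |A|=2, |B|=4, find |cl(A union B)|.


|A union B| = 2 + 4 = 6 (disjoint).
In U(10,18), cl(S) = S if |S| < 10, else cl(S) = E.
Since 6 < 10, cl(A union B) = A union B.
|cl(A union B)| = 6.

6


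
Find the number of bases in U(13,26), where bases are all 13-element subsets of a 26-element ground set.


Bases of U(13,26) are all 13-element subsets of the 26-element ground set.
Number of bases = C(26,13).
C(26,13) = 26! / (13! * 13!) = 10400600.

10400600


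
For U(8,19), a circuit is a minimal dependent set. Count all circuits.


In U(8,19), circuits are the (9)-element subsets.
Any set of 9 elements is dependent, and removing any one element gives
an independent set of size 8, so it is a minimal dependent set.
Number of circuits = (19 choose 9) = 92378.

92378


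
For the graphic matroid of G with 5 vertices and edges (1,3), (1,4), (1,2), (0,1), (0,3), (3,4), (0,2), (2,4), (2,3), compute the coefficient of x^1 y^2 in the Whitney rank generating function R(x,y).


R(x,y) = sum over A in 2^E of x^(r(E)-r(A)) * y^(|A|-r(A)).
G has 5 vertices, 9 edges. r(E) = 4.
Enumerate all 2^9 = 512 subsets.
Count subsets with r(E)-r(A)=1 and |A|-r(A)=2: 15.

15


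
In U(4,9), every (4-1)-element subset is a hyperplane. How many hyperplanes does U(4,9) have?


Hyperplanes of U(4,9) are flats of rank 3.
In a uniform matroid, these are exactly the (3)-element subsets.
Count = (9 choose 3) = 84.

84


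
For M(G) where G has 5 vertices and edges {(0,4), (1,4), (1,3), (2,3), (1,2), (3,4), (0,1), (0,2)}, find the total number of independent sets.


An independent set in a graphic matroid is an acyclic edge subset.
G has 5 vertices and 8 edges.
Enumerate all 2^8 = 256 subsets, checking for acyclicity.
Total independent sets = 134.

134


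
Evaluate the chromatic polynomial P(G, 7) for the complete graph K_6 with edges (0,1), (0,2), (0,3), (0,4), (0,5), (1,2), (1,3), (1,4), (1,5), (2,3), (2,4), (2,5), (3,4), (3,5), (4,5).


P(K_6, k) = k(k-1)(k-2)...(k-5).
P(7) = (7) * (6) * (5) * (4) * (3) * (2) = 5040.

5040


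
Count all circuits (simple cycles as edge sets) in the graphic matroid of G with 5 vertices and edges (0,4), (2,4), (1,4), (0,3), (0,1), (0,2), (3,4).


A circuit in a graphic matroid = edge set of a simple cycle.
G has 5 vertices and 7 edges.
Enumerating all minimal edge subsets forming cycles...
Total circuits found: 6.

6


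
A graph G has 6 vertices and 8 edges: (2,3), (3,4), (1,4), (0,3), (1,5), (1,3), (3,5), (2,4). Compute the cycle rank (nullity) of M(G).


Cycle rank (nullity) = |E| - r(M) = |E| - (|V| - c).
|E| = 8, |V| = 6, c = 1.
Nullity = 8 - (6 - 1) = 8 - 5 = 3.

3


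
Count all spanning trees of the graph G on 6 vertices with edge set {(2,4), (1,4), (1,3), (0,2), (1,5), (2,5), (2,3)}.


By Kirchhoff's matrix tree theorem, the number of spanning trees equals
the determinant of any cofactor of the Laplacian matrix L.
G has 6 vertices and 7 edges.
Computing the (5 x 5) cofactor determinant gives 12.

12


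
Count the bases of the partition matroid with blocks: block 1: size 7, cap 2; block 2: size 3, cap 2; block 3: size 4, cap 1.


A basis picks exactly ci elements from block i.
Number of bases = product of C(|Si|, ci).
= C(7,2) * C(3,2) * C(4,1)
= 21 * 3 * 4
= 252.

252


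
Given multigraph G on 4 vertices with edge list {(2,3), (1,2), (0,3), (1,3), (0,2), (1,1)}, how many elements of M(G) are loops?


In a graphic matroid, a loop is a self-loop edge (u,u) with rank 0.
Examining all 6 edges for self-loops...
Self-loops found: (1,1)
Number of loops = 1.

1


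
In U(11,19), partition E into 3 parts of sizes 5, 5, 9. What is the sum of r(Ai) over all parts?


r(Ai) = min(|Ai|, 11) for each part.
Sum = min(5,11) + min(5,11) + min(9,11)
    = 5 + 5 + 9
    = 19.

19


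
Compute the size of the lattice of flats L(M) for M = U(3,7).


Flats of U(3,7): every subset of size < 3 is a flat, plus E itself.
Count = C(7,0) + C(7,1) + C(7,2) + 1
     = 1 + 7 + 21 + 1
     = 30.

30


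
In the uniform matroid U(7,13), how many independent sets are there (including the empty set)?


Independent sets of U(7,13) are all subsets of size <= 7.
Count = C(13,0) + C(13,1) + C(13,2) + C(13,3) + C(13,4) + C(13,5) + C(13,6) + C(13,7)
     = 1 + 13 + 78 + 286 + 715 + 1287 + 1716 + 1716
     = 5812.

5812


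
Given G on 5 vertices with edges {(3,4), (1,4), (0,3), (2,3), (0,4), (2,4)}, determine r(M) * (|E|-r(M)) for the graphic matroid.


r(M) = |V| - c = 5 - 1 = 4.
nullity = |E| - r(M) = 6 - 4 = 2.
Product = 4 * 2 = 8.

8


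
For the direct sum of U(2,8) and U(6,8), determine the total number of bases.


Bases of a direct sum M1 + M2: |B| = |B(M1)| * |B(M2)|.
|B(U(2,8))| = C(8,2) = 28.
|B(U(6,8))| = C(8,6) = 28.
Total bases = 28 * 28 = 784.

784


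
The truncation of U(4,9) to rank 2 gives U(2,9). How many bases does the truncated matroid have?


Truncating U(4,9) to rank 2 gives U(2,9).
Bases of U(2,9) are all 2-element subsets of 9 elements.
Number of bases = C(9,2) = (9 * 8) / (1 * 2) = 36.

36


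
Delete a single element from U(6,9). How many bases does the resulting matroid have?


Deleting e from U(6,9) gives U(6,8) since n > r.
Bases of U(6,8) = C(8,6) = 8! / (6! * 2!) = 28.

28


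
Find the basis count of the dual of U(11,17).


The dual of U(r,n) is U(n-r, n) = U(6,17).
Bases of U(6,17) are all (6)-element subsets.
|B(M*)| = (17 choose 6) = 12376.

12376


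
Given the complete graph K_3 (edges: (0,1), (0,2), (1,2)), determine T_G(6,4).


T(K_3; x,y) = x^2 + x + y.
T(6,4) = 36 + 6 + 4 = 46.

46


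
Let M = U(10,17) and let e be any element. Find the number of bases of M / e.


Contracting e from U(10,17) gives U(9,16).
Bases of U(9,16) = (16 choose 9) = 11440.

11440


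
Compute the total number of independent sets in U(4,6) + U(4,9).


For a direct sum, |I(M1+M2)| = |I(M1)| * |I(M2)|.
|I(U(4,6))| = sum C(6,k) for k=0..4 = 57.
|I(U(4,9))| = sum C(9,k) for k=0..4 = 256.
Total = 57 * 256 = 14592.

14592


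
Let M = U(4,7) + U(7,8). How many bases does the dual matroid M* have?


(M1+M2)* = M1* + M2*.
M1* = U(3,7), bases: C(7,3) = 35.
M2* = U(1,8), bases: C(8,1) = 8.
|B(M*)| = 35 * 8 = 280.

280


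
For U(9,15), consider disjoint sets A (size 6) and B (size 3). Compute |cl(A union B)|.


|A union B| = 6 + 3 = 9 (disjoint).
In U(9,15), cl(S) = S if |S| < 9, else cl(S) = E.
Since 9 >= 9, cl(A union B) = E.
|cl(A union B)| = 15.

15


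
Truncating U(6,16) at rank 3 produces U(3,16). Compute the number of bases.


Truncating U(6,16) to rank 3 gives U(3,16).
Bases of U(3,16) are all 3-element subsets of 16 elements.
Number of bases = C(16,3) = 16! / (3! * 13!) = 560.

560


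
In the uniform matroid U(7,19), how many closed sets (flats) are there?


Flats of U(7,19): every subset of size < 7 is a flat, plus E itself.
Count = (19 choose 0) + (19 choose 1) + (19 choose 2) + (19 choose 3) + (19 choose 4) + (19 choose 5) + (19 choose 6) + 1
     = 1 + 19 + 171 + 969 + 3876 + 11628 + 27132 + 1
     = 43797.

43797


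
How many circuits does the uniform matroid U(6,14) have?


In U(6,14), circuits are the (7)-element subsets.
Any set of 7 elements is dependent, and removing any one element gives
an independent set of size 6, so it is a minimal dependent set.
Number of circuits = (14 choose 7) = 3432.

3432


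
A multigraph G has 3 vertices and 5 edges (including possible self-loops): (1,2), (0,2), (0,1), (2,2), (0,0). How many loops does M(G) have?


In a graphic matroid, a loop is a self-loop edge (u,u) with rank 0.
Examining all 5 edges for self-loops...
Self-loops found: (2,2), (0,0)
Number of loops = 2.

2


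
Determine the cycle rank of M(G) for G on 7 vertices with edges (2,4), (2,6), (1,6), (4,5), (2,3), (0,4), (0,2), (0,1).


Cycle rank (nullity) = |E| - r(M) = |E| - (|V| - c).
|E| = 8, |V| = 7, c = 1.
Nullity = 8 - (7 - 1) = 8 - 6 = 2.

2


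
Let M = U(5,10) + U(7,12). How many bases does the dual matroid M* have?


(M1+M2)* = M1* + M2*.
M1* = U(5,10), bases: C(10,5) = 252.
M2* = U(5,12), bases: C(12,5) = 792.
|B(M*)| = 252 * 792 = 199584.

199584


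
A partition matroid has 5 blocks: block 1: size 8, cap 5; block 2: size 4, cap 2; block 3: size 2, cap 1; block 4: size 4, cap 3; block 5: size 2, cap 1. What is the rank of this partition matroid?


Rank of a partition matroid = sum of min(|Si|, ci) for each block.
= min(8,5) + min(4,2) + min(2,1) + min(4,3) + min(2,1)
= 5 + 2 + 1 + 3 + 1
= 12.

12


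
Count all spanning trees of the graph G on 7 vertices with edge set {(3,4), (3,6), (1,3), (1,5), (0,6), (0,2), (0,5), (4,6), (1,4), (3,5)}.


By Kirchhoff's matrix tree theorem, the number of spanning trees equals
the determinant of any cofactor of the Laplacian matrix L.
G has 7 vertices and 10 edges.
Computing the (6 x 6) cofactor determinant gives 66.

66


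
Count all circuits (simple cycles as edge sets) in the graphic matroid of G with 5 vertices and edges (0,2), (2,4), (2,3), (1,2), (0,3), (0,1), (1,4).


A circuit in a graphic matroid = edge set of a simple cycle.
G has 5 vertices and 7 edges.
Enumerating all minimal edge subsets forming cycles...
Total circuits found: 6.

6


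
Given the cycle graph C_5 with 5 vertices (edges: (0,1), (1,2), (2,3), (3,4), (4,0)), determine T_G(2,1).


T(C_5; x,y) = x + x^2 + ... + x^(4) + y.
T(2,1) = 2^1 + 2^2 + 2^3 + 2^4 + 1
= 2 + 4 + 8 + 16 + 1
= 31.

31


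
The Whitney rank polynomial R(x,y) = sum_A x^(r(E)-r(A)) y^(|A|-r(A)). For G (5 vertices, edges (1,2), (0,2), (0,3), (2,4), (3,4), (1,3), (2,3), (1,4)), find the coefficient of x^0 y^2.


R(x,y) = sum over A in 2^E of x^(r(E)-r(A)) * y^(|A|-r(A)).
G has 5 vertices, 8 edges. r(E) = 4.
Enumerate all 2^8 = 256 subsets.
Count subsets with r(E)-r(A)=0 and |A|-r(A)=2: 27.

27


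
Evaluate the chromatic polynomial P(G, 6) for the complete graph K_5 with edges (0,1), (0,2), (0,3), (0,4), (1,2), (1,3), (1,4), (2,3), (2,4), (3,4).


P(K_5, k) = k(k-1)(k-2)...(k-4).
P(6) = (6) * (5) * (4) * (3) * (2) = 720.

720


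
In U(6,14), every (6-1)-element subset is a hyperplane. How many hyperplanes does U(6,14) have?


Hyperplanes of U(6,14) are flats of rank 5.
In a uniform matroid, these are exactly the (5)-element subsets.
Count = (14 choose 5) = 2002.

2002


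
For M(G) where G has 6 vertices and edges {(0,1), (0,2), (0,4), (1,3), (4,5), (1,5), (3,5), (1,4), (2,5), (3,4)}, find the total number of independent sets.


An independent set in a graphic matroid is an acyclic edge subset.
G has 6 vertices and 10 edges.
Enumerate all 2^10 = 1024 subsets, checking for acyclicity.
Total independent sets = 454.

454


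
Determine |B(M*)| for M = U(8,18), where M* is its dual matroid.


The dual of U(r,n) is U(n-r, n) = U(10,18).
Bases of U(10,18) are all (10)-element subsets.
|B(M*)| = (18 choose 10) = 43758.

43758


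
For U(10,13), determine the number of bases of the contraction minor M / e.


Contracting e from U(10,13) gives U(9,12).
Bases of U(9,12) = C(12,9) = 12! / (9! * 3!) = 220.

220


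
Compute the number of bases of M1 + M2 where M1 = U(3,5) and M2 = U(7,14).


Bases of a direct sum M1 + M2: |B| = |B(M1)| * |B(M2)|.
|B(U(3,5))| = C(5,3) = 10.
|B(U(7,14))| = C(14,7) = 3432.
Total bases = 10 * 3432 = 34320.

34320


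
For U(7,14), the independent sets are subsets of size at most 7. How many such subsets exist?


Independent sets of U(7,14) are all subsets of size <= 7.
Count = C(14,0) + C(14,1) + C(14,2) + C(14,3) + C(14,4) + C(14,5) + C(14,6) + C(14,7)
     = 1 + 14 + 91 + 364 + 1001 + 2002 + 3003 + 3432
     = 9908.

9908


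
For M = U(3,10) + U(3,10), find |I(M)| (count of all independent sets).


For a direct sum, |I(M1+M2)| = |I(M1)| * |I(M2)|.
|I(U(3,10))| = sum C(10,k) for k=0..3 = 176.
|I(U(3,10))| = sum C(10,k) for k=0..3 = 176.
Total = 176 * 176 = 30976.

30976


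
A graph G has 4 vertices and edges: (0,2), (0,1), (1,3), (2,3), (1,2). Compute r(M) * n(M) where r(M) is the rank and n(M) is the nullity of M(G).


r(M) = |V| - c = 4 - 1 = 3.
nullity = |E| - r(M) = 5 - 3 = 2.
Product = 3 * 2 = 6.

6


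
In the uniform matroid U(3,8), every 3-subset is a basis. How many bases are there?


Bases of U(3,8) are all 3-element subsets of the 8-element ground set.
Number of bases = C(8,3).
(8 choose 3) = 56.

56


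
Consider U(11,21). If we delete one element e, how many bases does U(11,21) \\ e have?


Deleting e from U(11,21) gives U(11,20) since n > r.
Bases of U(11,20) = C(20,11) = 20! / (11! * 9!) = 167960.

167960


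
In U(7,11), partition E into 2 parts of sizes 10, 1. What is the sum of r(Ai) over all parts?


r(Ai) = min(|Ai|, 7) for each part.
Sum = min(10,7) + min(1,7)
    = 7 + 1
    = 8.

8


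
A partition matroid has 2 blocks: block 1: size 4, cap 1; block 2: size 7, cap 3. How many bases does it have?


A basis picks exactly ci elements from block i.
Number of bases = product of C(|Si|, ci).
= C(4,1) * C(7,3)
= 4 * 35
= 140.

140


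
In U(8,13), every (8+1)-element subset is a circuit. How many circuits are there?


In U(8,13), circuits are the (9)-element subsets.
Any set of 9 elements is dependent, and removing any one element gives
an independent set of size 8, so it is a minimal dependent set.
Number of circuits = (13 choose 9) = 715.

715


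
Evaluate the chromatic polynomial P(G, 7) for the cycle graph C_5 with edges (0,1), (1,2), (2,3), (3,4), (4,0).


P(C_5, k) = (k-1)^5 + (-1)^5*(k-1).
P(7) = (6)^5 - 6
= 7776 - 6 = 7770.

7770


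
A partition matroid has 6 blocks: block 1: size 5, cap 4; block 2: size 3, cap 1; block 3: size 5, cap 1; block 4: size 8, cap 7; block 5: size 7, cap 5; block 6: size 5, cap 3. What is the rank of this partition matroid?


Rank of a partition matroid = sum of min(|Si|, ci) for each block.
= min(5,4) + min(3,1) + min(5,1) + min(8,7) + min(7,5) + min(5,3)
= 4 + 1 + 1 + 7 + 5 + 3
= 21.

21


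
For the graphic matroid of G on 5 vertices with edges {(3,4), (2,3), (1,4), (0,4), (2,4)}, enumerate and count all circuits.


A circuit in a graphic matroid = edge set of a simple cycle.
G has 5 vertices and 5 edges.
Enumerating all minimal edge subsets forming cycles...
Total circuits found: 1.

1


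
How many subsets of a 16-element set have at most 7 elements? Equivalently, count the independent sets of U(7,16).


Independent sets of U(7,16) are all subsets of size <= 7.
Count = C(16,0) + C(16,1) + C(16,2) + C(16,3) + C(16,4) + C(16,5) + C(16,6) + C(16,7)
     = 1 + 16 + 120 + 560 + 1820 + 4368 + 8008 + 11440
     = 26333.

26333


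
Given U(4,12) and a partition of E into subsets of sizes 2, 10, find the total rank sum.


r(Ai) = min(|Ai|, 4) for each part.
Sum = min(2,4) + min(10,4)
    = 2 + 4
    = 6.

6


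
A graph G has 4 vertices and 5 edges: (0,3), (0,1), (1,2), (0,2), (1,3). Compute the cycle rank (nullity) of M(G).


Cycle rank (nullity) = |E| - r(M) = |E| - (|V| - c).
|E| = 5, |V| = 4, c = 1.
Nullity = 5 - (4 - 1) = 5 - 3 = 2.

2


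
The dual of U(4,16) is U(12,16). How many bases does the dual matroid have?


The dual of U(r,n) is U(n-r, n) = U(12,16).
Bases of U(12,16) are all (12)-element subsets.
|B(M*)| = (16 choose 12) = 1820.

1820


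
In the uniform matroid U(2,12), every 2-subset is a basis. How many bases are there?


Bases of U(2,12) are all 2-element subsets of the 12-element ground set.
Number of bases = C(12,2).
(12 choose 2) = 66.

66


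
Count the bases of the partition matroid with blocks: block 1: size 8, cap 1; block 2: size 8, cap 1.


A basis picks exactly ci elements from block i.
Number of bases = product of C(|Si|, ci).
= C(8,1) * C(8,1)
= 8 * 8
= 64.

64


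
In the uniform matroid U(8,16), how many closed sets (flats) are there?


Flats of U(8,16): every subset of size < 8 is a flat, plus E itself.
Count = (16 choose 0) + (16 choose 1) + (16 choose 2) + (16 choose 3) + (16 choose 4) + (16 choose 5) + (16 choose 6) + (16 choose 7) + 1
     = 1 + 16 + 120 + 560 + 1820 + 4368 + 8008 + 11440 + 1
     = 26334.

26334


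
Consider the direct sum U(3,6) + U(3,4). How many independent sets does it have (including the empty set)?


For a direct sum, |I(M1+M2)| = |I(M1)| * |I(M2)|.
|I(U(3,6))| = sum C(6,k) for k=0..3 = 42.
|I(U(3,4))| = sum C(4,k) for k=0..3 = 15.
Total = 42 * 15 = 630.

630


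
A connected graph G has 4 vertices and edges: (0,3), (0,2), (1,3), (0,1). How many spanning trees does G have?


By Kirchhoff's matrix tree theorem, the number of spanning trees equals
the determinant of any cofactor of the Laplacian matrix L.
G has 4 vertices and 4 edges.
Computing the (3 x 3) cofactor determinant gives 3.

3


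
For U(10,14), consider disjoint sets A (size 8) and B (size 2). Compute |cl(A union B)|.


|A union B| = 8 + 2 = 10 (disjoint).
In U(10,14), cl(S) = S if |S| < 10, else cl(S) = E.
Since 10 >= 10, cl(A union B) = E.
|cl(A union B)| = 14.

14


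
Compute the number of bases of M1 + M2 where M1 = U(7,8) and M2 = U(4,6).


Bases of a direct sum M1 + M2: |B| = |B(M1)| * |B(M2)|.
|B(U(7,8))| = C(8,7) = 8.
|B(U(4,6))| = C(6,4) = 15.
Total bases = 8 * 15 = 120.

120


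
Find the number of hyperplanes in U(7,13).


Hyperplanes of U(7,13) are flats of rank 6.
In a uniform matroid, these are exactly the (6)-element subsets.
Count = (13 choose 6) = 1716.

1716


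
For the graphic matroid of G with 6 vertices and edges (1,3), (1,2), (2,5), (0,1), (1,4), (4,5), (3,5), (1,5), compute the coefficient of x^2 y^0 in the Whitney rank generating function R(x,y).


R(x,y) = sum over A in 2^E of x^(r(E)-r(A)) * y^(|A|-r(A)).
G has 6 vertices, 8 edges. r(E) = 5.
Enumerate all 2^8 = 256 subsets.
Count subsets with r(E)-r(A)=2 and |A|-r(A)=0: 53.

53


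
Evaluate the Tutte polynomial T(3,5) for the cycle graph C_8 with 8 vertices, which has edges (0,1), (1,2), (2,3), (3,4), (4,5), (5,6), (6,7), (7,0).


T(C_8; x,y) = x + x^2 + ... + x^(7) + y.
T(3,5) = 3^1 + 3^2 + 3^3 + 3^4 + 3^5 + 3^6 + 3^7 + 5
= 3 + 9 + 27 + 81 + 243 + 729 + 2187 + 5
= 3284.

3284


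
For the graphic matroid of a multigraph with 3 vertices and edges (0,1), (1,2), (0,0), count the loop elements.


In a graphic matroid, a loop is a self-loop edge (u,u) with rank 0.
Examining all 3 edges for self-loops...
Self-loops found: (0,0)
Number of loops = 1.

1


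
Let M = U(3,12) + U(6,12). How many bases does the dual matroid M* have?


(M1+M2)* = M1* + M2*.
M1* = U(9,12), bases: C(12,9) = 220.
M2* = U(6,12), bases: C(12,6) = 924.
|B(M*)| = 220 * 924 = 203280.

203280


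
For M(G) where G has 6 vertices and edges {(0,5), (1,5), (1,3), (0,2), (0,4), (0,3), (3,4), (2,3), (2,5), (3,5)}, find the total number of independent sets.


An independent set in a graphic matroid is an acyclic edge subset.
G has 6 vertices and 10 edges.
Enumerate all 2^10 = 1024 subsets, checking for acyclicity.
Total independent sets = 430.

430


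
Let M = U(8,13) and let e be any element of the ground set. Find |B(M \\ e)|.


Deleting e from U(8,13) gives U(8,12) since n > r.
Bases of U(8,12) = C(12,8) = 12! / (8! * 4!) = 495.

495


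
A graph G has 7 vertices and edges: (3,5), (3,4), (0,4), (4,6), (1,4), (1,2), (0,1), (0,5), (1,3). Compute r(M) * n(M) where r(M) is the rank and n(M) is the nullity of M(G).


r(M) = |V| - c = 7 - 1 = 6.
nullity = |E| - r(M) = 9 - 6 = 3.
Product = 6 * 3 = 18.

18


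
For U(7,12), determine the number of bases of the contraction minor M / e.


Contracting e from U(7,12) gives U(6,11).
Bases of U(6,11) = C(11,6) = 11! / (6! * 5!) = 462.

462


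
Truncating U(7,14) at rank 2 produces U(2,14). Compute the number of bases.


Truncating U(7,14) to rank 2 gives U(2,14).
Bases of U(2,14) are all 2-element subsets of 14 elements.
Number of bases = (14 choose 2) = 91.

91


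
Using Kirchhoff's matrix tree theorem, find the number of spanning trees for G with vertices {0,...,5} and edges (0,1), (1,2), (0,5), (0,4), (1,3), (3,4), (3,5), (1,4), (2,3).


By Kirchhoff's matrix tree theorem, the number of spanning trees equals
the determinant of any cofactor of the Laplacian matrix L.
G has 6 vertices and 9 edges.
Computing the (5 x 5) cofactor determinant gives 61.

61


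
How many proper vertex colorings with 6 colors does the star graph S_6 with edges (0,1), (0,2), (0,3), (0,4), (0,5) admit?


P(tree, k) = k * (k-1)^(5) for any tree on 6 vertices.
P(6) = 6 * 5^5 = 6 * 3125 = 18750.

18750


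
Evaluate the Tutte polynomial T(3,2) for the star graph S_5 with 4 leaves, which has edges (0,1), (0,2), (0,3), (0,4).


A star on 5 vertices is a tree with 4 edges.
T(x,y) = x^(4) for any tree.
T(3,2) = 3^4 = 81.

81


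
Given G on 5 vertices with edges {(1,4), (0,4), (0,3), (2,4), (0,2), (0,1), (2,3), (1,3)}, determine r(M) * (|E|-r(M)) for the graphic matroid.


r(M) = |V| - c = 5 - 1 = 4.
nullity = |E| - r(M) = 8 - 4 = 4.
Product = 4 * 4 = 16.

16


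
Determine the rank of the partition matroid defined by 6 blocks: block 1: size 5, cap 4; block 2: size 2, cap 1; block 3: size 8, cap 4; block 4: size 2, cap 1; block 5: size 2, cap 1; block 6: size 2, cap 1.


Rank of a partition matroid = sum of min(|Si|, ci) for each block.
= min(5,4) + min(2,1) + min(8,4) + min(2,1) + min(2,1) + min(2,1)
= 4 + 1 + 4 + 1 + 1 + 1
= 12.

12


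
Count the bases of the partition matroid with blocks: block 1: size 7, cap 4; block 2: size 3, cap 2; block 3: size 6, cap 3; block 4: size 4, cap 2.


A basis picks exactly ci elements from block i.
Number of bases = product of C(|Si|, ci).
= C(7,4) * C(3,2) * C(6,3) * C(4,2)
= 35 * 3 * 20 * 6
= 12600.

12600


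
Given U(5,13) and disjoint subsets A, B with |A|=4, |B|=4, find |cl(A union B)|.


|A union B| = 4 + 4 = 8 (disjoint).
In U(5,13), cl(S) = S if |S| < 5, else cl(S) = E.
Since 8 >= 5, cl(A union B) = E.
|cl(A union B)| = 13.

13


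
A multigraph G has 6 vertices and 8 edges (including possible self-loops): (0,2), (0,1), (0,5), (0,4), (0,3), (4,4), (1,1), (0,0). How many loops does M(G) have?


In a graphic matroid, a loop is a self-loop edge (u,u) with rank 0.
Examining all 8 edges for self-loops...
Self-loops found: (4,4), (1,1), (0,0)
Number of loops = 3.

3


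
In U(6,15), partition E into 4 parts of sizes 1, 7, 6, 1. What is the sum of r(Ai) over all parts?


r(Ai) = min(|Ai|, 6) for each part.
Sum = min(1,6) + min(7,6) + min(6,6) + min(1,6)
    = 1 + 6 + 6 + 1
    = 14.

14


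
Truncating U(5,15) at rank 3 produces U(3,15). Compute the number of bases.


Truncating U(5,15) to rank 3 gives U(3,15).
Bases of U(3,15) are all 3-element subsets of 15 elements.
Number of bases = (15 choose 3) = 455.

455


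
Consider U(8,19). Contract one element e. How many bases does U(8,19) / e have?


Contracting e from U(8,19) gives U(7,18).
Bases of U(7,18) = C(18,7) = 31824.

31824


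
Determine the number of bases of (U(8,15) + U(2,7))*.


(M1+M2)* = M1* + M2*.
M1* = U(7,15), bases: C(15,7) = 6435.
M2* = U(5,7), bases: C(7,5) = 21.
|B(M*)| = 6435 * 21 = 135135.

135135


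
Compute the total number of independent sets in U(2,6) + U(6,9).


For a direct sum, |I(M1+M2)| = |I(M1)| * |I(M2)|.
|I(U(2,6))| = sum C(6,k) for k=0..2 = 22.
|I(U(6,9))| = sum C(9,k) for k=0..6 = 466.
Total = 22 * 466 = 10252.

10252


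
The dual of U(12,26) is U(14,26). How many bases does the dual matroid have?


The dual of U(r,n) is U(n-r, n) = U(14,26).
Bases of U(14,26) are all (14)-element subsets.
|B(M*)| = (26 choose 14) = 9657700.

9657700


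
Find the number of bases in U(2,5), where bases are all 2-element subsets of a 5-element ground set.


Bases of U(2,5) are all 2-element subsets of the 5-element ground set.
Number of bases = C(5,2).
C(5,2) = (5 * 4) / (1 * 2) = 10.

10


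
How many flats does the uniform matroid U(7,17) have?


Flats of U(7,17): every subset of size < 7 is a flat, plus E itself.
Count = C(17,0) + C(17,1) + C(17,2) + C(17,3) + C(17,4) + C(17,5) + C(17,6) + 1
     = 1 + 17 + 136 + 680 + 2380 + 6188 + 12376 + 1
     = 21779.

21779


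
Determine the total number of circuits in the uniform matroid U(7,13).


In U(7,13), circuits are the (8)-element subsets.
Any set of 8 elements is dependent, and removing any one element gives
an independent set of size 7, so it is a minimal dependent set.
Number of circuits = C(13,8) = 13! / (8! * 5!) = 1287.

1287


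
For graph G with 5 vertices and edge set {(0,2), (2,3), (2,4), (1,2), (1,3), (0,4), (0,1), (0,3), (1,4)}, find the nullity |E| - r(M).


Cycle rank (nullity) = |E| - r(M) = |E| - (|V| - c).
|E| = 9, |V| = 5, c = 1.
Nullity = 9 - (5 - 1) = 9 - 4 = 5.

5
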